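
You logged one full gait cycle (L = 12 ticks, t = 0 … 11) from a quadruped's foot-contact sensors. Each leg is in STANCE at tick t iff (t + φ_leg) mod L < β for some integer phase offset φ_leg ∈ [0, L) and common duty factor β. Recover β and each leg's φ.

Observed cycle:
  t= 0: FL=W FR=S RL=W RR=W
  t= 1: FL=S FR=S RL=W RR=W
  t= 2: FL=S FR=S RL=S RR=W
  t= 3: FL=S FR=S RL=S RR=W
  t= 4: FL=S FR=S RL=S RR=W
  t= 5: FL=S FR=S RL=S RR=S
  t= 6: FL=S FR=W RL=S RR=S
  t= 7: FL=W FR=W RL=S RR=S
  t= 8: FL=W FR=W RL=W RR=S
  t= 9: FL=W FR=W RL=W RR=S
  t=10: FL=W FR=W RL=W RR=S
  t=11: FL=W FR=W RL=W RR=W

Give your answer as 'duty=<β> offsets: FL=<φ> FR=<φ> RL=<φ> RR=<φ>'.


duty=6 offsets: FL=11 FR=0 RL=10 RR=7

duty β = stance ticks per leg = 6
FL: stance ticks = 6; W→S at t=1 → φ=11
FR: stance ticks = 6; W→S at t=0 → φ=0
RL: stance ticks = 6; W→S at t=2 → φ=10
RR: stance ticks = 6; W→S at t=5 → φ=7


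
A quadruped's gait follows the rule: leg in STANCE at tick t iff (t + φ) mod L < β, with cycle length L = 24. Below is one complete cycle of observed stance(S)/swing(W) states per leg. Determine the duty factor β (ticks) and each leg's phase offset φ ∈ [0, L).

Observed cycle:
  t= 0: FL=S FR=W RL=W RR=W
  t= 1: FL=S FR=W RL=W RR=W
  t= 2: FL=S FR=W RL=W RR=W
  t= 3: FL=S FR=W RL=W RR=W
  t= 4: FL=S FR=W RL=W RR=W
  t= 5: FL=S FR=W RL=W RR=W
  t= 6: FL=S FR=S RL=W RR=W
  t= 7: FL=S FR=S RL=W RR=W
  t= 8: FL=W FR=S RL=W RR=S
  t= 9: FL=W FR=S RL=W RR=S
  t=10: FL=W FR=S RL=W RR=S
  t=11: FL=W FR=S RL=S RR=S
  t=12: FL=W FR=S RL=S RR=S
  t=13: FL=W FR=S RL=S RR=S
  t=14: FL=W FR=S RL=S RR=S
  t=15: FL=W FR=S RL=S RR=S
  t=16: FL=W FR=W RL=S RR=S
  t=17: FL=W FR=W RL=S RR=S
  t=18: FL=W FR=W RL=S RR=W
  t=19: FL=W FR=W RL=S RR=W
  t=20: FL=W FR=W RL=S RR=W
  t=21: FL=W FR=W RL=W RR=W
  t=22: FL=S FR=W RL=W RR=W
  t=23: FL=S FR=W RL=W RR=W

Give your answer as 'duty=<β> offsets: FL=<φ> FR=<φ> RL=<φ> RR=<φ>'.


duty=10 offsets: FL=2 FR=18 RL=13 RR=16

duty β = stance ticks per leg = 10
FL: stance ticks = 10; W→S at t=22 → φ=2
FR: stance ticks = 10; W→S at t=6 → φ=18
RL: stance ticks = 10; W→S at t=11 → φ=13
RR: stance ticks = 10; W→S at t=8 → φ=16


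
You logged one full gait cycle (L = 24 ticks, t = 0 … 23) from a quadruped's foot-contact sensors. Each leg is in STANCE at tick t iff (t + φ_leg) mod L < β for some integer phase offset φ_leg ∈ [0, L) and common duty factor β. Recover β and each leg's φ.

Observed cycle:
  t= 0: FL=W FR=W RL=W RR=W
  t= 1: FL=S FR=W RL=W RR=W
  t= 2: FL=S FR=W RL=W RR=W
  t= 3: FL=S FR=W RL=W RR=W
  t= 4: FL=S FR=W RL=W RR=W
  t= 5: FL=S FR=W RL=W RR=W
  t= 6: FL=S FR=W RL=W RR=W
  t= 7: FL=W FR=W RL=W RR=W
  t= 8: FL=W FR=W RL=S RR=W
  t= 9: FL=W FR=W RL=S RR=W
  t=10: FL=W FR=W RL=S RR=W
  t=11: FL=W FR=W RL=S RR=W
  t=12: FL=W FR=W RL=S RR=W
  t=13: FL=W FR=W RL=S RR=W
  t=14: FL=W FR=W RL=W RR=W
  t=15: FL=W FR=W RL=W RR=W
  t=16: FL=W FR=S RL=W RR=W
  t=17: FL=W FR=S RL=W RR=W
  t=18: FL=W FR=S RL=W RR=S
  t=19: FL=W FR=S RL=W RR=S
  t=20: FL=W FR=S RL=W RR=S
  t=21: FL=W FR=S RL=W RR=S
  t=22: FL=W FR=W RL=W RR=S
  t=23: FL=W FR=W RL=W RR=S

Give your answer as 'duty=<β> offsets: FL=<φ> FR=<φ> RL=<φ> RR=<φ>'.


duty β = stance ticks per leg = 6
FL: stance ticks = 6; W→S at t=1 → φ=23
FR: stance ticks = 6; W→S at t=16 → φ=8
RL: stance ticks = 6; W→S at t=8 → φ=16
RR: stance ticks = 6; W→S at t=18 → φ=6

duty=6 offsets: FL=23 FR=8 RL=16 RR=6


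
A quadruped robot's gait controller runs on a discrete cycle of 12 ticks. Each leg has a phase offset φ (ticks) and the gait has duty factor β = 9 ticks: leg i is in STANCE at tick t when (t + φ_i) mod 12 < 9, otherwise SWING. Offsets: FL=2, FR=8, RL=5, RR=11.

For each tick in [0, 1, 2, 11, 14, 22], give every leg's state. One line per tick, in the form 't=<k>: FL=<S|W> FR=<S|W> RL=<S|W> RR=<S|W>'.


t=0: phase=(2,8,5,11) vs β=9 → FL=S FR=S RL=S RR=W
t=1: phase=(3,9,6,0) vs β=9 → FL=S FR=W RL=S RR=S
t=2: phase=(4,10,7,1) vs β=9 → FL=S FR=W RL=S RR=S
t=11: phase=(1,7,4,10) vs β=9 → FL=S FR=S RL=S RR=W
t=14: phase=(4,10,7,1) vs β=9 → FL=S FR=W RL=S RR=S
t=22: phase=(0,6,3,9) vs β=9 → FL=S FR=S RL=S RR=W

t=0: FL=S FR=S RL=S RR=W
t=1: FL=S FR=W RL=S RR=S
t=2: FL=S FR=W RL=S RR=S
t=11: FL=S FR=S RL=S RR=W
t=14: FL=S FR=W RL=S RR=S
t=22: FL=S FR=S RL=S RR=W


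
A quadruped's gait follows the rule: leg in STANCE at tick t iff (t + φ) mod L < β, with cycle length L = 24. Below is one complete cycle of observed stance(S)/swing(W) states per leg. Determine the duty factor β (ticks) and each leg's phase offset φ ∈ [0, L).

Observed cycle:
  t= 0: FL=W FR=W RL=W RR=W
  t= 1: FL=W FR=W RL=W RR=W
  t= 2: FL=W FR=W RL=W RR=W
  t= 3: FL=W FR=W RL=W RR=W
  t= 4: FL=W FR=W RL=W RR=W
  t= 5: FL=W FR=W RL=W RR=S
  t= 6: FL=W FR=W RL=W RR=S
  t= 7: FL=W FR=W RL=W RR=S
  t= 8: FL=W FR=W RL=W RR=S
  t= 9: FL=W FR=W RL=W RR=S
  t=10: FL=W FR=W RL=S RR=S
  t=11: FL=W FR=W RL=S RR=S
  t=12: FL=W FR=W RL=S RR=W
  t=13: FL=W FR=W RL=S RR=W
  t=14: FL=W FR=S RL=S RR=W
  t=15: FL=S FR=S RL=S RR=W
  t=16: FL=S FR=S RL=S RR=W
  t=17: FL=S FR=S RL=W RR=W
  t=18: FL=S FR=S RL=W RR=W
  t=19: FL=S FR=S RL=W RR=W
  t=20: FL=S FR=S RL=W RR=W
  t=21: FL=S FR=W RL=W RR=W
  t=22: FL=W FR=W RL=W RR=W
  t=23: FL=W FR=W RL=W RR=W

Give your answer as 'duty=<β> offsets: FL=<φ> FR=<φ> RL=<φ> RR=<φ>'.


duty=7 offsets: FL=9 FR=10 RL=14 RR=19

duty β = stance ticks per leg = 7
FL: stance ticks = 7; W→S at t=15 → φ=9
FR: stance ticks = 7; W→S at t=14 → φ=10
RL: stance ticks = 7; W→S at t=10 → φ=14
RR: stance ticks = 7; W→S at t=5 → φ=19


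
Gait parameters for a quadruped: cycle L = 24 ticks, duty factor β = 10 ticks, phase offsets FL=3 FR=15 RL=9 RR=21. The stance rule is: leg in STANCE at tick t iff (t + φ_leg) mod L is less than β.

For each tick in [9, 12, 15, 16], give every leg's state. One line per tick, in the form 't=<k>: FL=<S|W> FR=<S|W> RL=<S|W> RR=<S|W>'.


t=9: phase=(12,0,18,6) vs β=10 → FL=W FR=S RL=W RR=S
t=12: phase=(15,3,21,9) vs β=10 → FL=W FR=S RL=W RR=S
t=15: phase=(18,6,0,12) vs β=10 → FL=W FR=S RL=S RR=W
t=16: phase=(19,7,1,13) vs β=10 → FL=W FR=S RL=S RR=W

t=9: FL=W FR=S RL=W RR=S
t=12: FL=W FR=S RL=W RR=S
t=15: FL=W FR=S RL=S RR=W
t=16: FL=W FR=S RL=S RR=W


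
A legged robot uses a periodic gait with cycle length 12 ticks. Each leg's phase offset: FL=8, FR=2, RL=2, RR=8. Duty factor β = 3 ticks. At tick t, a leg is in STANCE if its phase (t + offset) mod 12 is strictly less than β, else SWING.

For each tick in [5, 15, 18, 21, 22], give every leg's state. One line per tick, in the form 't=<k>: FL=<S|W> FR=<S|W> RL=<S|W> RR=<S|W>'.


t=5: phase=(1,7,7,1) vs β=3 → FL=S FR=W RL=W RR=S
t=15: phase=(11,5,5,11) vs β=3 → FL=W FR=W RL=W RR=W
t=18: phase=(2,8,8,2) vs β=3 → FL=S FR=W RL=W RR=S
t=21: phase=(5,11,11,5) vs β=3 → FL=W FR=W RL=W RR=W
t=22: phase=(6,0,0,6) vs β=3 → FL=W FR=S RL=S RR=W

t=5: FL=S FR=W RL=W RR=S
t=15: FL=W FR=W RL=W RR=W
t=18: FL=S FR=W RL=W RR=S
t=21: FL=W FR=W RL=W RR=W
t=22: FL=W FR=S RL=S RR=W


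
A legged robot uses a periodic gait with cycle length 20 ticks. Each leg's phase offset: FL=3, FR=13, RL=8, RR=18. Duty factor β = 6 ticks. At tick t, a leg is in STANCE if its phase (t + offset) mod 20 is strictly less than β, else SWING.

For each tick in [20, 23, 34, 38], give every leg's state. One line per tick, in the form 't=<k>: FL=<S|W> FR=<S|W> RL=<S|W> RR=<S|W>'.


t=20: phase=(3,13,8,18) vs β=6 → FL=S FR=W RL=W RR=W
t=23: phase=(6,16,11,1) vs β=6 → FL=W FR=W RL=W RR=S
t=34: phase=(17,7,2,12) vs β=6 → FL=W FR=W RL=S RR=W
t=38: phase=(1,11,6,16) vs β=6 → FL=S FR=W RL=W RR=W

t=20: FL=S FR=W RL=W RR=W
t=23: FL=W FR=W RL=W RR=S
t=34: FL=W FR=W RL=S RR=W
t=38: FL=S FR=W RL=W RR=W


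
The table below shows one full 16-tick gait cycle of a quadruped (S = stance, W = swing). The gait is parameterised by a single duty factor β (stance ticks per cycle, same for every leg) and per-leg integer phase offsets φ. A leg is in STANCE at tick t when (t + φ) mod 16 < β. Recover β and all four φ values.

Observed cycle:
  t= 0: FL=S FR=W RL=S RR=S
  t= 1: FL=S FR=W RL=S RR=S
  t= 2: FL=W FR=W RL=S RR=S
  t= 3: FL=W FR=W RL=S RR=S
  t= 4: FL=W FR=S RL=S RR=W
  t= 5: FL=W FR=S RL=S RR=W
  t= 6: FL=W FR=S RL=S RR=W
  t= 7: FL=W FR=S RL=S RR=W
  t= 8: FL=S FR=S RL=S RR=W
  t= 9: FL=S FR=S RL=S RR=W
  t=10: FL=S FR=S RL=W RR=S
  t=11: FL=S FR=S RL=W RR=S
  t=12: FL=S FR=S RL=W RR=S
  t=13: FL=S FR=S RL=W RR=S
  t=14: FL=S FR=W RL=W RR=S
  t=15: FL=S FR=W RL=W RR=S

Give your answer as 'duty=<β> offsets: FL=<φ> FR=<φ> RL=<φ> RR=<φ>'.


duty=10 offsets: FL=8 FR=12 RL=0 RR=6

duty β = stance ticks per leg = 10
FL: stance ticks = 10; W→S at t=8 → φ=8
FR: stance ticks = 10; W→S at t=4 → φ=12
RL: stance ticks = 10; W→S at t=0 → φ=0
RR: stance ticks = 10; W→S at t=10 → φ=6


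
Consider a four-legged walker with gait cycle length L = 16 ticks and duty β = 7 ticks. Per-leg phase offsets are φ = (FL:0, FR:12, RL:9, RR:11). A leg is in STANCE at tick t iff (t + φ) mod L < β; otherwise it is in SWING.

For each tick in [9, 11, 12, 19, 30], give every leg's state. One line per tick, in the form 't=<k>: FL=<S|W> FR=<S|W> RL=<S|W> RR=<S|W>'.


t=9: FL=W FR=S RL=S RR=S
t=11: FL=W FR=W RL=S RR=S
t=12: FL=W FR=W RL=S RR=W
t=19: FL=S FR=W RL=W RR=W
t=30: FL=W FR=W RL=W RR=W

t=9: phase=(9,5,2,4) vs β=7 → FL=W FR=S RL=S RR=S
t=11: phase=(11,7,4,6) vs β=7 → FL=W FR=W RL=S RR=S
t=12: phase=(12,8,5,7) vs β=7 → FL=W FR=W RL=S RR=W
t=19: phase=(3,15,12,14) vs β=7 → FL=S FR=W RL=W RR=W
t=30: phase=(14,10,7,9) vs β=7 → FL=W FR=W RL=W RR=W


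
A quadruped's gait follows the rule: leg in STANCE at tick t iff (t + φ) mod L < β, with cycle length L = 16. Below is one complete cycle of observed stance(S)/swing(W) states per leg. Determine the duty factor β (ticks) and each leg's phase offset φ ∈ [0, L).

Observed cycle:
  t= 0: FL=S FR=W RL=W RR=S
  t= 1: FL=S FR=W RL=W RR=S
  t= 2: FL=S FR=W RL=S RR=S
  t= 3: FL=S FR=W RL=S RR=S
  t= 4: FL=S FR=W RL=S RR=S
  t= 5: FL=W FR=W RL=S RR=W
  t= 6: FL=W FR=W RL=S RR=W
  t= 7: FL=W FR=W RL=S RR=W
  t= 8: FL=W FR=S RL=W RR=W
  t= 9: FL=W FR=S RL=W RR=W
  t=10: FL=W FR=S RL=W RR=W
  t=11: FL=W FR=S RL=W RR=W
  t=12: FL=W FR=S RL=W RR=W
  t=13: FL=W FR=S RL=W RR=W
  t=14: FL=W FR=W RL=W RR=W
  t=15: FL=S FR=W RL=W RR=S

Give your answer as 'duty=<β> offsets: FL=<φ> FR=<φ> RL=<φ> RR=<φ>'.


duty β = stance ticks per leg = 6
FL: stance ticks = 6; W→S at t=15 → φ=1
FR: stance ticks = 6; W→S at t=8 → φ=8
RL: stance ticks = 6; W→S at t=2 → φ=14
RR: stance ticks = 6; W→S at t=15 → φ=1

duty=6 offsets: FL=1 FR=8 RL=14 RR=1


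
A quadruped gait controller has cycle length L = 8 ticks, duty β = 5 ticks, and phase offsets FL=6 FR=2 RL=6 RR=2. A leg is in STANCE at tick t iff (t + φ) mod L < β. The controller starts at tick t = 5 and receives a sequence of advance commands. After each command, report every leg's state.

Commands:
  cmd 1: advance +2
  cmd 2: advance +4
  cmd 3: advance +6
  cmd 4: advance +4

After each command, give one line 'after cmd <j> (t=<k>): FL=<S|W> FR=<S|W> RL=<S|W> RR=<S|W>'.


after cmd 1 (t=7): FL=W FR=S RL=W RR=S
after cmd 2 (t=11): FL=S FR=W RL=S RR=W
after cmd 3 (t=17): FL=W FR=S RL=W RR=S
after cmd 4 (t=21): FL=S FR=W RL=S RR=W

start t=5: FL=S FR=W RL=S RR=W
cmd 1: advance +2 → t=7, phase=(5,1,5,1) → FL=W FR=S RL=W RR=S
cmd 2: advance +4 → t=11, phase=(1,5,1,5) → FL=S FR=W RL=S RR=W
cmd 3: advance +6 → t=17, phase=(7,3,7,3) → FL=W FR=S RL=W RR=S
cmd 4: advance +4 → t=21, phase=(3,7,3,7) → FL=S FR=W RL=S RR=W


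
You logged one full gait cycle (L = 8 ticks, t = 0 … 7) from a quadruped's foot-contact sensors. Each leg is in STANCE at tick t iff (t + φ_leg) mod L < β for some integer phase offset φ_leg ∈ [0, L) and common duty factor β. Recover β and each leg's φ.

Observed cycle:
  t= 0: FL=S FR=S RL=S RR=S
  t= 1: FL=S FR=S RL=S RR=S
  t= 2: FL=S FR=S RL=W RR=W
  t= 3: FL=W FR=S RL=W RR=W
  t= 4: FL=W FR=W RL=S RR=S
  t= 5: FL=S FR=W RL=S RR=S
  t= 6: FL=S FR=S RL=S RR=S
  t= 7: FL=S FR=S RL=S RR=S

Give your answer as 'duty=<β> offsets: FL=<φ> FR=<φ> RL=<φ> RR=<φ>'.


duty β = stance ticks per leg = 6
FL: stance ticks = 6; W→S at t=5 → φ=3
FR: stance ticks = 6; W→S at t=6 → φ=2
RL: stance ticks = 6; W→S at t=4 → φ=4
RR: stance ticks = 6; W→S at t=4 → φ=4

duty=6 offsets: FL=3 FR=2 RL=4 RR=4


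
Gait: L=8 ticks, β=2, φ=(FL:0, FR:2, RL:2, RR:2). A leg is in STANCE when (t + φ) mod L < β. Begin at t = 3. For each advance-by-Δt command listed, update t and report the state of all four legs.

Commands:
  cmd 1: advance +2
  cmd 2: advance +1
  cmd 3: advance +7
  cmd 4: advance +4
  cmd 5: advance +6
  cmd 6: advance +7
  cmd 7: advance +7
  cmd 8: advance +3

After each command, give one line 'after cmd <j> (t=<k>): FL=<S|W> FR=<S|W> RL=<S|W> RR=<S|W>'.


after cmd 1 (t=5): FL=W FR=W RL=W RR=W
after cmd 2 (t=6): FL=W FR=S RL=S RR=S
after cmd 3 (t=13): FL=W FR=W RL=W RR=W
after cmd 4 (t=17): FL=S FR=W RL=W RR=W
after cmd 5 (t=23): FL=W FR=S RL=S RR=S
after cmd 6 (t=30): FL=W FR=S RL=S RR=S
after cmd 7 (t=37): FL=W FR=W RL=W RR=W
after cmd 8 (t=40): FL=S FR=W RL=W RR=W

start t=3: FL=W FR=W RL=W RR=W
cmd 1: advance +2 → t=5, phase=(5,7,7,7) → FL=W FR=W RL=W RR=W
cmd 2: advance +1 → t=6, phase=(6,0,0,0) → FL=W FR=S RL=S RR=S
cmd 3: advance +7 → t=13, phase=(5,7,7,7) → FL=W FR=W RL=W RR=W
cmd 4: advance +4 → t=17, phase=(1,3,3,3) → FL=S FR=W RL=W RR=W
cmd 5: advance +6 → t=23, phase=(7,1,1,1) → FL=W FR=S RL=S RR=S
cmd 6: advance +7 → t=30, phase=(6,0,0,0) → FL=W FR=S RL=S RR=S
cmd 7: advance +7 → t=37, phase=(5,7,7,7) → FL=W FR=W RL=W RR=W
cmd 8: advance +3 → t=40, phase=(0,2,2,2) → FL=S FR=W RL=W RR=W


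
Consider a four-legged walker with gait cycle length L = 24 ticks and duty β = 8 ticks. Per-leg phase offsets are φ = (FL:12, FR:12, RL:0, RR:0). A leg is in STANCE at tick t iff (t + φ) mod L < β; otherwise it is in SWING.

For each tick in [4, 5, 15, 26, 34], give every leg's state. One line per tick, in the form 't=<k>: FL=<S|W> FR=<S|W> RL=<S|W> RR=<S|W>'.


t=4: FL=W FR=W RL=S RR=S
t=5: FL=W FR=W RL=S RR=S
t=15: FL=S FR=S RL=W RR=W
t=26: FL=W FR=W RL=S RR=S
t=34: FL=W FR=W RL=W RR=W

t=4: phase=(16,16,4,4) vs β=8 → FL=W FR=W RL=S RR=S
t=5: phase=(17,17,5,5) vs β=8 → FL=W FR=W RL=S RR=S
t=15: phase=(3,3,15,15) vs β=8 → FL=S FR=S RL=W RR=W
t=26: phase=(14,14,2,2) vs β=8 → FL=W FR=W RL=S RR=S
t=34: phase=(22,22,10,10) vs β=8 → FL=W FR=W RL=W RR=W


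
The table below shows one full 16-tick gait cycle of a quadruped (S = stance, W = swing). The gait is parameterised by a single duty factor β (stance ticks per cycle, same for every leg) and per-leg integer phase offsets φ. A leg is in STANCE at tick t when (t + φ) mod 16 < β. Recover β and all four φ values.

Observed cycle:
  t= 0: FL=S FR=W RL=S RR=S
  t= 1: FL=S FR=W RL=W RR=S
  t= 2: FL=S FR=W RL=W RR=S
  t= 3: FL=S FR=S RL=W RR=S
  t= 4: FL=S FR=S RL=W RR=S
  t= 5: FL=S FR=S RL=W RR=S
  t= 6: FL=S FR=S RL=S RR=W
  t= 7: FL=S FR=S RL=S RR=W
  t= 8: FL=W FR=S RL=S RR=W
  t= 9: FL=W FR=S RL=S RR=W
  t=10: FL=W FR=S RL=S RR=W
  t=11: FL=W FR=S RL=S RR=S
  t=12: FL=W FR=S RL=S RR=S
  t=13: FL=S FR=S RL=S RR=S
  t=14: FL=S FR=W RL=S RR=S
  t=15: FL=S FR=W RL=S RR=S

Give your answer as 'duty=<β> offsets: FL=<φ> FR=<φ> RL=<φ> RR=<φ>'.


duty=11 offsets: FL=3 FR=13 RL=10 RR=5

duty β = stance ticks per leg = 11
FL: stance ticks = 11; W→S at t=13 → φ=3
FR: stance ticks = 11; W→S at t=3 → φ=13
RL: stance ticks = 11; W→S at t=6 → φ=10
RR: stance ticks = 11; W→S at t=11 → φ=5


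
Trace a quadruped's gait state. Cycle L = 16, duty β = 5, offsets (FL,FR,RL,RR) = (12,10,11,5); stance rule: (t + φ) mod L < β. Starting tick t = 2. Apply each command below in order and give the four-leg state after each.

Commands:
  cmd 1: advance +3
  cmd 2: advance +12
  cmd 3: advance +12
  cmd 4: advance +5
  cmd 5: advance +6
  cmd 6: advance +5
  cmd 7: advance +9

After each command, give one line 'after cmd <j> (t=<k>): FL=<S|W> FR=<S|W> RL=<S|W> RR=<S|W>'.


after cmd 1 (t=5): FL=S FR=W RL=S RR=W
after cmd 2 (t=17): FL=W FR=W RL=W RR=W
after cmd 3 (t=29): FL=W FR=W RL=W RR=S
after cmd 4 (t=34): FL=W FR=W RL=W RR=W
after cmd 5 (t=40): FL=S FR=S RL=S RR=W
after cmd 6 (t=45): FL=W FR=W RL=W RR=S
after cmd 7 (t=54): FL=S FR=S RL=S RR=W

start t=2: FL=W FR=W RL=W RR=W
cmd 1: advance +3 → t=5, phase=(1,15,0,10) → FL=S FR=W RL=S RR=W
cmd 2: advance +12 → t=17, phase=(13,11,12,6) → FL=W FR=W RL=W RR=W
cmd 3: advance +12 → t=29, phase=(9,7,8,2) → FL=W FR=W RL=W RR=S
cmd 4: advance +5 → t=34, phase=(14,12,13,7) → FL=W FR=W RL=W RR=W
cmd 5: advance +6 → t=40, phase=(4,2,3,13) → FL=S FR=S RL=S RR=W
cmd 6: advance +5 → t=45, phase=(9,7,8,2) → FL=W FR=W RL=W RR=S
cmd 7: advance +9 → t=54, phase=(2,0,1,11) → FL=S FR=S RL=S RR=W


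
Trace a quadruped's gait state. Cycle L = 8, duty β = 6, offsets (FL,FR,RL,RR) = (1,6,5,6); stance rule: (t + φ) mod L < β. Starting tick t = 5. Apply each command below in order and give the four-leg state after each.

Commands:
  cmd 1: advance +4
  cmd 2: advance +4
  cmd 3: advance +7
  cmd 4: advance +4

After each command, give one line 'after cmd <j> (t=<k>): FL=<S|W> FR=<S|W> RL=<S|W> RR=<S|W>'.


after cmd 1 (t=9): FL=S FR=W RL=W RR=W
after cmd 2 (t=13): FL=W FR=S RL=S RR=S
after cmd 3 (t=20): FL=S FR=S RL=S RR=S
after cmd 4 (t=24): FL=S FR=W RL=S RR=W

start t=5: FL=W FR=S RL=S RR=S
cmd 1: advance +4 → t=9, phase=(2,7,6,7) → FL=S FR=W RL=W RR=W
cmd 2: advance +4 → t=13, phase=(6,3,2,3) → FL=W FR=S RL=S RR=S
cmd 3: advance +7 → t=20, phase=(5,2,1,2) → FL=S FR=S RL=S RR=S
cmd 4: advance +4 → t=24, phase=(1,6,5,6) → FL=S FR=W RL=S RR=W


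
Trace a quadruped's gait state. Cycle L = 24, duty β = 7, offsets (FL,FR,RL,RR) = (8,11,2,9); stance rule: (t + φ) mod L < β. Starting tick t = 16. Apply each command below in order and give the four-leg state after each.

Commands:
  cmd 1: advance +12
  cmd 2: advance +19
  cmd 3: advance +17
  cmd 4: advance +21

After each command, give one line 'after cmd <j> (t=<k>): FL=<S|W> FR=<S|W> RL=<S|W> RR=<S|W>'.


after cmd 1 (t=28): FL=W FR=W RL=S RR=W
after cmd 2 (t=47): FL=W FR=W RL=S RR=W
after cmd 3 (t=64): FL=S FR=S RL=W RR=S
after cmd 4 (t=85): FL=W FR=S RL=W RR=W

start t=16: FL=S FR=S RL=W RR=S
cmd 1: advance +12 → t=28, phase=(12,15,6,13) → FL=W FR=W RL=S RR=W
cmd 2: advance +19 → t=47, phase=(7,10,1,8) → FL=W FR=W RL=S RR=W
cmd 3: advance +17 → t=64, phase=(0,3,18,1) → FL=S FR=S RL=W RR=S
cmd 4: advance +21 → t=85, phase=(21,0,15,22) → FL=W FR=S RL=W RR=W


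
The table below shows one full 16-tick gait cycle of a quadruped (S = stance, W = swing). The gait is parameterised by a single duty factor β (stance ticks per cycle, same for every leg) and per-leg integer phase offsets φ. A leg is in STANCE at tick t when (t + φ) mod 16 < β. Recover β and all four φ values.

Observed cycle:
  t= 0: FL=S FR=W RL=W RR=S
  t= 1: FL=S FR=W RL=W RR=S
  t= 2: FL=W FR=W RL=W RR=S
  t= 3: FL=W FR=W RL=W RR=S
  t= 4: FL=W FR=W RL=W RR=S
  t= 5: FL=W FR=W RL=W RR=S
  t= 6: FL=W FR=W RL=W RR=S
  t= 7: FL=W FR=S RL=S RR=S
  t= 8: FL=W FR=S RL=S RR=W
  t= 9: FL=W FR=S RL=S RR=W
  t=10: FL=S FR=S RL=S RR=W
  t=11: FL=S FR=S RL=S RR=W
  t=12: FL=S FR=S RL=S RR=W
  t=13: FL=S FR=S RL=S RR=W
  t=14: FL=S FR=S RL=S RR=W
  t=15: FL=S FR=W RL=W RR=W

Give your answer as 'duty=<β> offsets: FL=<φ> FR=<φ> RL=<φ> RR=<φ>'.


duty β = stance ticks per leg = 8
FL: stance ticks = 8; W→S at t=10 → φ=6
FR: stance ticks = 8; W→S at t=7 → φ=9
RL: stance ticks = 8; W→S at t=7 → φ=9
RR: stance ticks = 8; W→S at t=0 → φ=0

duty=8 offsets: FL=6 FR=9 RL=9 RR=0


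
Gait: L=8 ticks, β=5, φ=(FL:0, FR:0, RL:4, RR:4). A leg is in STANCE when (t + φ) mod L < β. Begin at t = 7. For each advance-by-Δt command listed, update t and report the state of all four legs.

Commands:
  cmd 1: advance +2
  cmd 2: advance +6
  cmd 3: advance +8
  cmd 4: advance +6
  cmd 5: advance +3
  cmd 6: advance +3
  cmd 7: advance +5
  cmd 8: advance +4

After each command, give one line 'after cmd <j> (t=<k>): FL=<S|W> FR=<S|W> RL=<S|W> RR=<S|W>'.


after cmd 1 (t=9): FL=S FR=S RL=W RR=W
after cmd 2 (t=15): FL=W FR=W RL=S RR=S
after cmd 3 (t=23): FL=W FR=W RL=S RR=S
after cmd 4 (t=29): FL=W FR=W RL=S RR=S
after cmd 5 (t=32): FL=S FR=S RL=S RR=S
after cmd 6 (t=35): FL=S FR=S RL=W RR=W
after cmd 7 (t=40): FL=S FR=S RL=S RR=S
after cmd 8 (t=44): FL=S FR=S RL=S RR=S

start t=7: FL=W FR=W RL=S RR=S
cmd 1: advance +2 → t=9, phase=(1,1,5,5) → FL=S FR=S RL=W RR=W
cmd 2: advance +6 → t=15, phase=(7,7,3,3) → FL=W FR=W RL=S RR=S
cmd 3: advance +8 → t=23, phase=(7,7,3,3) → FL=W FR=W RL=S RR=S
cmd 4: advance +6 → t=29, phase=(5,5,1,1) → FL=W FR=W RL=S RR=S
cmd 5: advance +3 → t=32, phase=(0,0,4,4) → FL=S FR=S RL=S RR=S
cmd 6: advance +3 → t=35, phase=(3,3,7,7) → FL=S FR=S RL=W RR=W
cmd 7: advance +5 → t=40, phase=(0,0,4,4) → FL=S FR=S RL=S RR=S
cmd 8: advance +4 → t=44, phase=(4,4,0,0) → FL=S FR=S RL=S RR=S


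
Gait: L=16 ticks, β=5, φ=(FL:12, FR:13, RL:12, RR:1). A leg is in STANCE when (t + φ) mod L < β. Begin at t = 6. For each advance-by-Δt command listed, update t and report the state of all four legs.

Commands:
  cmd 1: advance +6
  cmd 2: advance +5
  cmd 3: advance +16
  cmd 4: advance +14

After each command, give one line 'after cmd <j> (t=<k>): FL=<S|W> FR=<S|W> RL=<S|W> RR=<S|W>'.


after cmd 1 (t=12): FL=W FR=W RL=W RR=W
after cmd 2 (t=17): FL=W FR=W RL=W RR=S
after cmd 3 (t=33): FL=W FR=W RL=W RR=S
after cmd 4 (t=47): FL=W FR=W RL=W RR=S

start t=6: FL=S FR=S RL=S RR=W
cmd 1: advance +6 → t=12, phase=(8,9,8,13) → FL=W FR=W RL=W RR=W
cmd 2: advance +5 → t=17, phase=(13,14,13,2) → FL=W FR=W RL=W RR=S
cmd 3: advance +16 → t=33, phase=(13,14,13,2) → FL=W FR=W RL=W RR=S
cmd 4: advance +14 → t=47, phase=(11,12,11,0) → FL=W FR=W RL=W RR=S


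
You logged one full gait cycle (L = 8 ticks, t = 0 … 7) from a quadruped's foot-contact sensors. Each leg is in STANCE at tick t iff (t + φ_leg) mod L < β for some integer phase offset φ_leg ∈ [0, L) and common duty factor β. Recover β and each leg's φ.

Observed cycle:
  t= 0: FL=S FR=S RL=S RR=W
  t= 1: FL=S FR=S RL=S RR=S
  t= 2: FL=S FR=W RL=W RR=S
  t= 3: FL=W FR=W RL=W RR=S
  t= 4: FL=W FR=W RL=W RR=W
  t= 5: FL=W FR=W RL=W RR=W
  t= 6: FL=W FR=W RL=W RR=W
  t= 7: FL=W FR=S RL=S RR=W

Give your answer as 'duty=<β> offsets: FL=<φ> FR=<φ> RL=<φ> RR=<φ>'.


duty=3 offsets: FL=0 FR=1 RL=1 RR=7

duty β = stance ticks per leg = 3
FL: stance ticks = 3; W→S at t=0 → φ=0
FR: stance ticks = 3; W→S at t=7 → φ=1
RL: stance ticks = 3; W→S at t=7 → φ=1
RR: stance ticks = 3; W→S at t=1 → φ=7


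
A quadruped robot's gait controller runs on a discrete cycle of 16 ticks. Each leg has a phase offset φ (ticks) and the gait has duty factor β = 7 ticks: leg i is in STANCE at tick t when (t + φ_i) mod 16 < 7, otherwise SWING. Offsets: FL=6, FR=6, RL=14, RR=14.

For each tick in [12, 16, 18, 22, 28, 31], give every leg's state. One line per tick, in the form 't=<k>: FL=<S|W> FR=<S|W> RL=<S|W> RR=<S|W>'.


t=12: phase=(2,2,10,10) vs β=7 → FL=S FR=S RL=W RR=W
t=16: phase=(6,6,14,14) vs β=7 → FL=S FR=S RL=W RR=W
t=18: phase=(8,8,0,0) vs β=7 → FL=W FR=W RL=S RR=S
t=22: phase=(12,12,4,4) vs β=7 → FL=W FR=W RL=S RR=S
t=28: phase=(2,2,10,10) vs β=7 → FL=S FR=S RL=W RR=W
t=31: phase=(5,5,13,13) vs β=7 → FL=S FR=S RL=W RR=W

t=12: FL=S FR=S RL=W RR=W
t=16: FL=S FR=S RL=W RR=W
t=18: FL=W FR=W RL=S RR=S
t=22: FL=W FR=W RL=S RR=S
t=28: FL=S FR=S RL=W RR=W
t=31: FL=S FR=S RL=W RR=W


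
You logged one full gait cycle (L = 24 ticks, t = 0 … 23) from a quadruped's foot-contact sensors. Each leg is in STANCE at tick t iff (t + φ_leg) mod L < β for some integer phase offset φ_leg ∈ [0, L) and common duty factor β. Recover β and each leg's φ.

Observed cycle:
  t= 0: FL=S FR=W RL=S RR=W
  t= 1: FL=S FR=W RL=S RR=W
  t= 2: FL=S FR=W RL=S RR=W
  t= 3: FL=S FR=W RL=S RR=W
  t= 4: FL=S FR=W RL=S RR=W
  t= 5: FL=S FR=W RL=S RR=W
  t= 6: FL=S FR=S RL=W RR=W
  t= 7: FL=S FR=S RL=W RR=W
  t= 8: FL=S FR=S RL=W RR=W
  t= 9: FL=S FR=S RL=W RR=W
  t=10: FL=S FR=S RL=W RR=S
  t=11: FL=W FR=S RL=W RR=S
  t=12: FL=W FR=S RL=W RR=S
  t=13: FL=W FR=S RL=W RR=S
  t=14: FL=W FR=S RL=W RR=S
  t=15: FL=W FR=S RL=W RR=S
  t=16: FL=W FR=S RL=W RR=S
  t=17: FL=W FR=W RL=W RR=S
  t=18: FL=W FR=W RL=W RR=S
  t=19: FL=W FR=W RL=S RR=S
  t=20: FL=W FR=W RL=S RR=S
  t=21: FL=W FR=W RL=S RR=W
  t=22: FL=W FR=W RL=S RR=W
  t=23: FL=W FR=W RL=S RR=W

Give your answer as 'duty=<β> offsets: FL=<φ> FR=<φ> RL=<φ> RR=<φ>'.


duty β = stance ticks per leg = 11
FL: stance ticks = 11; W→S at t=0 → φ=0
FR: stance ticks = 11; W→S at t=6 → φ=18
RL: stance ticks = 11; W→S at t=19 → φ=5
RR: stance ticks = 11; W→S at t=10 → φ=14

duty=11 offsets: FL=0 FR=18 RL=5 RR=14


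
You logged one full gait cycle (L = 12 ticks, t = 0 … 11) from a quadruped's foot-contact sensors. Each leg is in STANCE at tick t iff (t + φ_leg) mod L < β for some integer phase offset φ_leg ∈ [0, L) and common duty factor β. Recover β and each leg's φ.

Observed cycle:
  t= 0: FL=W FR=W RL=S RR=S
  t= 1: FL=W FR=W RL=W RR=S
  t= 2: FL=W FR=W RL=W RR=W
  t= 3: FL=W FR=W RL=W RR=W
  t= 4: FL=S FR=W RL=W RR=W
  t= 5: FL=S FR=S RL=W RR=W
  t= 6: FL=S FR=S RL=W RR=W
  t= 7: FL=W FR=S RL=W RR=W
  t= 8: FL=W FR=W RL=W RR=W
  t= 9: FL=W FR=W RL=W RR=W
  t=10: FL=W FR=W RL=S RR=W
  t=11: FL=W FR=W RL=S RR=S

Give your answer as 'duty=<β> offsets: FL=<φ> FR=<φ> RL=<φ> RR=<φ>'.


duty=3 offsets: FL=8 FR=7 RL=2 RR=1

duty β = stance ticks per leg = 3
FL: stance ticks = 3; W→S at t=4 → φ=8
FR: stance ticks = 3; W→S at t=5 → φ=7
RL: stance ticks = 3; W→S at t=10 → φ=2
RR: stance ticks = 3; W→S at t=11 → φ=1


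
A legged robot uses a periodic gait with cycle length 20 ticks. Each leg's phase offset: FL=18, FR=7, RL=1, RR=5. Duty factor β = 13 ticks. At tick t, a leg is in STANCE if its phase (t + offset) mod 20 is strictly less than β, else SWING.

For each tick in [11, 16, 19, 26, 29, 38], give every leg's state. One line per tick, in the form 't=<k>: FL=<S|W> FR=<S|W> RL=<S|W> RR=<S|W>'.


t=11: phase=(9,18,12,16) vs β=13 → FL=S FR=W RL=S RR=W
t=16: phase=(14,3,17,1) vs β=13 → FL=W FR=S RL=W RR=S
t=19: phase=(17,6,0,4) vs β=13 → FL=W FR=S RL=S RR=S
t=26: phase=(4,13,7,11) vs β=13 → FL=S FR=W RL=S RR=S
t=29: phase=(7,16,10,14) vs β=13 → FL=S FR=W RL=S RR=W
t=38: phase=(16,5,19,3) vs β=13 → FL=W FR=S RL=W RR=S

t=11: FL=S FR=W RL=S RR=W
t=16: FL=W FR=S RL=W RR=S
t=19: FL=W FR=S RL=S RR=S
t=26: FL=S FR=W RL=S RR=S
t=29: FL=S FR=W RL=S RR=W
t=38: FL=W FR=S RL=W RR=S


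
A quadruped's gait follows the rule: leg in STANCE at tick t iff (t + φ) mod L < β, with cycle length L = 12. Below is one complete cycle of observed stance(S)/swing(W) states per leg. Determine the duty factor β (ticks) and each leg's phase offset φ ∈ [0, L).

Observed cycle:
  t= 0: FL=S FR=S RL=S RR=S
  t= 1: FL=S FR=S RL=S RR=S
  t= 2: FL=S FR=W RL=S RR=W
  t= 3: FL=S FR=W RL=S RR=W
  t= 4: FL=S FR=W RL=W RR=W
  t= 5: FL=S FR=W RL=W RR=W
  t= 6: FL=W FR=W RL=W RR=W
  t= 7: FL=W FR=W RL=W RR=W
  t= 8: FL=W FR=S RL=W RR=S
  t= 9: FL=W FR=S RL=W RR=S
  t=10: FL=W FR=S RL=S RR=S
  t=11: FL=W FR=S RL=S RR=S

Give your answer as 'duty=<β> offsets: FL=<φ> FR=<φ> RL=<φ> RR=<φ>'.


duty β = stance ticks per leg = 6
FL: stance ticks = 6; W→S at t=0 → φ=0
FR: stance ticks = 6; W→S at t=8 → φ=4
RL: stance ticks = 6; W→S at t=10 → φ=2
RR: stance ticks = 6; W→S at t=8 → φ=4

duty=6 offsets: FL=0 FR=4 RL=2 RR=4


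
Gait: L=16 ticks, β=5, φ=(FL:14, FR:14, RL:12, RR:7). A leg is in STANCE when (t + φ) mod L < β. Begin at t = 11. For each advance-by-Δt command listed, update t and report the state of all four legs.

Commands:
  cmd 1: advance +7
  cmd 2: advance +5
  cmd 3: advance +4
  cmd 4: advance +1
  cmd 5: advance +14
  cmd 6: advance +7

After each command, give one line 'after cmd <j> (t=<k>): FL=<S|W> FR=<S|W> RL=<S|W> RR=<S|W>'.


start t=11: FL=W FR=W RL=W RR=S
cmd 1: advance +7 → t=18, phase=(0,0,14,9) → FL=S FR=S RL=W RR=W
cmd 2: advance +5 → t=23, phase=(5,5,3,14) → FL=W FR=W RL=S RR=W
cmd 3: advance +4 → t=27, phase=(9,9,7,2) → FL=W FR=W RL=W RR=S
cmd 4: advance +1 → t=28, phase=(10,10,8,3) → FL=W FR=W RL=W RR=S
cmd 5: advance +14 → t=42, phase=(8,8,6,1) → FL=W FR=W RL=W RR=S
cmd 6: advance +7 → t=49, phase=(15,15,13,8) → FL=W FR=W RL=W RR=W

after cmd 1 (t=18): FL=S FR=S RL=W RR=W
after cmd 2 (t=23): FL=W FR=W RL=S RR=W
after cmd 3 (t=27): FL=W FR=W RL=W RR=S
after cmd 4 (t=28): FL=W FR=W RL=W RR=S
after cmd 5 (t=42): FL=W FR=W RL=W RR=S
after cmd 6 (t=49): FL=W FR=W RL=W RR=W


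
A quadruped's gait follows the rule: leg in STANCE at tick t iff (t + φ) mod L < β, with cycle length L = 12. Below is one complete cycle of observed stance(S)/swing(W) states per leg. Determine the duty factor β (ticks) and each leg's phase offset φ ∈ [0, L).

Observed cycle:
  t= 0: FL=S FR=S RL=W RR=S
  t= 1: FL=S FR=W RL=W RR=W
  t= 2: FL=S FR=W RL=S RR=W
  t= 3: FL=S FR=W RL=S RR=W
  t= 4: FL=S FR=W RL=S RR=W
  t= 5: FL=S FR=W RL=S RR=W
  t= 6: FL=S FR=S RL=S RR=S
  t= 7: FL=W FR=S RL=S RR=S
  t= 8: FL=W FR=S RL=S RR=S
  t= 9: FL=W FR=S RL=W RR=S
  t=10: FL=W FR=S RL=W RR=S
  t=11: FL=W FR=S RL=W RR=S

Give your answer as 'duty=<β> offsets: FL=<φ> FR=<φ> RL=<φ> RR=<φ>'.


duty β = stance ticks per leg = 7
FL: stance ticks = 7; W→S at t=0 → φ=0
FR: stance ticks = 7; W→S at t=6 → φ=6
RL: stance ticks = 7; W→S at t=2 → φ=10
RR: stance ticks = 7; W→S at t=6 → φ=6

duty=7 offsets: FL=0 FR=6 RL=10 RR=6


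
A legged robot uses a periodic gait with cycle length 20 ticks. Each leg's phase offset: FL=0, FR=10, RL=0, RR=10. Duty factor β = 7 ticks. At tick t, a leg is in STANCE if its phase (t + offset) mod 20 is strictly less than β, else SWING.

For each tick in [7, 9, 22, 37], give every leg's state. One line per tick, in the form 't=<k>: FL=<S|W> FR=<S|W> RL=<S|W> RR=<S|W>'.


t=7: phase=(7,17,7,17) vs β=7 → FL=W FR=W RL=W RR=W
t=9: phase=(9,19,9,19) vs β=7 → FL=W FR=W RL=W RR=W
t=22: phase=(2,12,2,12) vs β=7 → FL=S FR=W RL=S RR=W
t=37: phase=(17,7,17,7) vs β=7 → FL=W FR=W RL=W RR=W

t=7: FL=W FR=W RL=W RR=W
t=9: FL=W FR=W RL=W RR=W
t=22: FL=S FR=W RL=S RR=W
t=37: FL=W FR=W RL=W RR=W


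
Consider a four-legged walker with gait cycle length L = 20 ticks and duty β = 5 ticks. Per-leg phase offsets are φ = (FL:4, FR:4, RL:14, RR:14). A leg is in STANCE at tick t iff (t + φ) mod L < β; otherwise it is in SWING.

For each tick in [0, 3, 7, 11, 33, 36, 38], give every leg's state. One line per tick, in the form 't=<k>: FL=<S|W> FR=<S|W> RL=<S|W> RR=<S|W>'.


t=0: phase=(4,4,14,14) vs β=5 → FL=S FR=S RL=W RR=W
t=3: phase=(7,7,17,17) vs β=5 → FL=W FR=W RL=W RR=W
t=7: phase=(11,11,1,1) vs β=5 → FL=W FR=W RL=S RR=S
t=11: phase=(15,15,5,5) vs β=5 → FL=W FR=W RL=W RR=W
t=33: phase=(17,17,7,7) vs β=5 → FL=W FR=W RL=W RR=W
t=36: phase=(0,0,10,10) vs β=5 → FL=S FR=S RL=W RR=W
t=38: phase=(2,2,12,12) vs β=5 → FL=S FR=S RL=W RR=W

t=0: FL=S FR=S RL=W RR=W
t=3: FL=W FR=W RL=W RR=W
t=7: FL=W FR=W RL=S RR=S
t=11: FL=W FR=W RL=W RR=W
t=33: FL=W FR=W RL=W RR=W
t=36: FL=S FR=S RL=W RR=W
t=38: FL=S FR=S RL=W RR=W


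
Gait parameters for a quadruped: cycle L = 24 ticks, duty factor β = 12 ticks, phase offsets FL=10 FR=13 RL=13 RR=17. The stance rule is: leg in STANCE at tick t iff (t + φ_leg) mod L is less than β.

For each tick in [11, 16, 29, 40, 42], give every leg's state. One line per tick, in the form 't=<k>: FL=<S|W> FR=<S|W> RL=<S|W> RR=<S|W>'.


t=11: FL=W FR=S RL=S RR=S
t=16: FL=S FR=S RL=S RR=S
t=29: FL=W FR=W RL=W RR=W
t=40: FL=S FR=S RL=S RR=S
t=42: FL=S FR=S RL=S RR=S

t=11: phase=(21,0,0,4) vs β=12 → FL=W FR=S RL=S RR=S
t=16: phase=(2,5,5,9) vs β=12 → FL=S FR=S RL=S RR=S
t=29: phase=(15,18,18,22) vs β=12 → FL=W FR=W RL=W RR=W
t=40: phase=(2,5,5,9) vs β=12 → FL=S FR=S RL=S RR=S
t=42: phase=(4,7,7,11) vs β=12 → FL=S FR=S RL=S RR=S


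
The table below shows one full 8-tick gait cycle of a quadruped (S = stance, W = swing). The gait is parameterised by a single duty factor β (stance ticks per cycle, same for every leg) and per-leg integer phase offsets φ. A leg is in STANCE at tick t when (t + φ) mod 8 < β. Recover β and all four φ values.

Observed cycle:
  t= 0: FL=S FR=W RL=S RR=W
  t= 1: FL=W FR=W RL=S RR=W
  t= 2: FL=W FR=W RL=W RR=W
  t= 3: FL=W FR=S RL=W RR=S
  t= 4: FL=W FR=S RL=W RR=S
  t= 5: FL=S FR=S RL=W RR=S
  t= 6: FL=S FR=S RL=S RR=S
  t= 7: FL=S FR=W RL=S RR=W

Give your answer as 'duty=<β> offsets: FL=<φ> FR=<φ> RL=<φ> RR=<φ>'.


duty β = stance ticks per leg = 4
FL: stance ticks = 4; W→S at t=5 → φ=3
FR: stance ticks = 4; W→S at t=3 → φ=5
RL: stance ticks = 4; W→S at t=6 → φ=2
RR: stance ticks = 4; W→S at t=3 → φ=5

duty=4 offsets: FL=3 FR=5 RL=2 RR=5


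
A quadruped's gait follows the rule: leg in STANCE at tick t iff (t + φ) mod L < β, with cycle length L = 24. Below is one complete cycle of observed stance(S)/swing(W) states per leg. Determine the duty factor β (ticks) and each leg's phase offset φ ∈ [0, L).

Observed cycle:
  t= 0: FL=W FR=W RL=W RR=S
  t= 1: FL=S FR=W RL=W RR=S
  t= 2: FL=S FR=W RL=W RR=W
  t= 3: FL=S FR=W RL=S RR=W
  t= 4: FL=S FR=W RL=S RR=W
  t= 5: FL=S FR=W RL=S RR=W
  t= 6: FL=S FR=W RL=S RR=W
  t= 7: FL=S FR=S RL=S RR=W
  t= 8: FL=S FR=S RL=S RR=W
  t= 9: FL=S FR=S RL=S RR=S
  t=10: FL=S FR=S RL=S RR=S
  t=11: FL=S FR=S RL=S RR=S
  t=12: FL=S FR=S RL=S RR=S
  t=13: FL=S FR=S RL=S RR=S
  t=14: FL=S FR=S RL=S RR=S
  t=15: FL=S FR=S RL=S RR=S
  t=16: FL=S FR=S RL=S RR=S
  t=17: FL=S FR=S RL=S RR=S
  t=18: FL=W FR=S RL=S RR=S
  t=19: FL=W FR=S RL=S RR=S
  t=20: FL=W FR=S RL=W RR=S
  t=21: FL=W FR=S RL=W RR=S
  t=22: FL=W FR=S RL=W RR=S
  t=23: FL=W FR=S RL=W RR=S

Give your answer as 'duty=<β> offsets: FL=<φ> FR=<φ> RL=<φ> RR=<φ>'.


duty β = stance ticks per leg = 17
FL: stance ticks = 17; W→S at t=1 → φ=23
FR: stance ticks = 17; W→S at t=7 → φ=17
RL: stance ticks = 17; W→S at t=3 → φ=21
RR: stance ticks = 17; W→S at t=9 → φ=15

duty=17 offsets: FL=23 FR=17 RL=21 RR=15


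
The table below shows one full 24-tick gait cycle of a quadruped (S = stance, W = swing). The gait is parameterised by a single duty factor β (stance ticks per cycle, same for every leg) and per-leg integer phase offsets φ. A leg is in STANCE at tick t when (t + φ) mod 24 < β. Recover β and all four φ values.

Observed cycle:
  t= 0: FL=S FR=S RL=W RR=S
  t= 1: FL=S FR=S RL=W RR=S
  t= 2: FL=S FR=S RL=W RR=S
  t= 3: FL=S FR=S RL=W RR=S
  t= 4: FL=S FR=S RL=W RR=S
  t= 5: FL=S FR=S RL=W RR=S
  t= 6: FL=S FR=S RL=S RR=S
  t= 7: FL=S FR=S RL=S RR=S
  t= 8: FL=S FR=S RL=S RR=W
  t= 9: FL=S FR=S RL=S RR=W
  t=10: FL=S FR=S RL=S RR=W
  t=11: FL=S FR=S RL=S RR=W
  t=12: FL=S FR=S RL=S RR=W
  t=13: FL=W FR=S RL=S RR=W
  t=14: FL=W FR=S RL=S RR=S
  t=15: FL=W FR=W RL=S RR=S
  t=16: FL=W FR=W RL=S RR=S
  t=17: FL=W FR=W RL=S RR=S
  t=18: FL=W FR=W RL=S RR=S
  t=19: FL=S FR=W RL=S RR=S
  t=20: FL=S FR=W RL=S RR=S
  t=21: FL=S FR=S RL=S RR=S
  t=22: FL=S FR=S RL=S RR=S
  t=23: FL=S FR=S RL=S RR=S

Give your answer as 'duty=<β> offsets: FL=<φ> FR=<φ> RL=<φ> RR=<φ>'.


duty β = stance ticks per leg = 18
FL: stance ticks = 18; W→S at t=19 → φ=5
FR: stance ticks = 18; W→S at t=21 → φ=3
RL: stance ticks = 18; W→S at t=6 → φ=18
RR: stance ticks = 18; W→S at t=14 → φ=10

duty=18 offsets: FL=5 FR=3 RL=18 RR=10


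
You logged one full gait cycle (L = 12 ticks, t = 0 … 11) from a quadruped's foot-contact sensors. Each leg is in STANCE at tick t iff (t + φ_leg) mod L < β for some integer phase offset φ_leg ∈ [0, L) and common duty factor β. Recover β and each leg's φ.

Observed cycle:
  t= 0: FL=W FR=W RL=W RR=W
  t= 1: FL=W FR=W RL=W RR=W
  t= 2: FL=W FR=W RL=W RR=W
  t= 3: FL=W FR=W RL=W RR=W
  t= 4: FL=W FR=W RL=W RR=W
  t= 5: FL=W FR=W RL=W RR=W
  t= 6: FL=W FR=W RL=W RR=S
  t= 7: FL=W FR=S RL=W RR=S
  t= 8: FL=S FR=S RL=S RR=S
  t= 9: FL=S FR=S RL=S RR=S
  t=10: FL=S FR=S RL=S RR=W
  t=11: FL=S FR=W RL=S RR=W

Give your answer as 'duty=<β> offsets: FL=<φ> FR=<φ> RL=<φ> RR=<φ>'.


duty β = stance ticks per leg = 4
FL: stance ticks = 4; W→S at t=8 → φ=4
FR: stance ticks = 4; W→S at t=7 → φ=5
RL: stance ticks = 4; W→S at t=8 → φ=4
RR: stance ticks = 4; W→S at t=6 → φ=6

duty=4 offsets: FL=4 FR=5 RL=4 RR=6


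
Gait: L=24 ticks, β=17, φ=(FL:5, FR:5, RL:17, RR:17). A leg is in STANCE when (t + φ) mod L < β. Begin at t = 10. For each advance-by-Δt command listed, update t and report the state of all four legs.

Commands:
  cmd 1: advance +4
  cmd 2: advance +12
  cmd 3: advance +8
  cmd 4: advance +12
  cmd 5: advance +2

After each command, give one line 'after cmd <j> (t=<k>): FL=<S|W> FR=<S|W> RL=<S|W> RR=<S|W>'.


start t=10: FL=S FR=S RL=S RR=S
cmd 1: advance +4 → t=14, phase=(19,19,7,7) → FL=W FR=W RL=S RR=S
cmd 2: advance +12 → t=26, phase=(7,7,19,19) → FL=S FR=S RL=W RR=W
cmd 3: advance +8 → t=34, phase=(15,15,3,3) → FL=S FR=S RL=S RR=S
cmd 4: advance +12 → t=46, phase=(3,3,15,15) → FL=S FR=S RL=S RR=S
cmd 5: advance +2 → t=48, phase=(5,5,17,17) → FL=S FR=S RL=W RR=W

after cmd 1 (t=14): FL=W FR=W RL=S RR=S
after cmd 2 (t=26): FL=S FR=S RL=W RR=W
after cmd 3 (t=34): FL=S FR=S RL=S RR=S
after cmd 4 (t=46): FL=S FR=S RL=S RR=S
after cmd 5 (t=48): FL=S FR=S RL=W RR=W


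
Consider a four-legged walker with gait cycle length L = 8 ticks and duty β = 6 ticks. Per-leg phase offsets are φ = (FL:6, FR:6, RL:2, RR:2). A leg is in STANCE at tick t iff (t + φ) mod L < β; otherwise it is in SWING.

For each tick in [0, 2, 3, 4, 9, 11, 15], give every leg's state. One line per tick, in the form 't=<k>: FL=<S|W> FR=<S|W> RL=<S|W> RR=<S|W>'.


t=0: FL=W FR=W RL=S RR=S
t=2: FL=S FR=S RL=S RR=S
t=3: FL=S FR=S RL=S RR=S
t=4: FL=S FR=S RL=W RR=W
t=9: FL=W FR=W RL=S RR=S
t=11: FL=S FR=S RL=S RR=S
t=15: FL=S FR=S RL=S RR=S

t=0: phase=(6,6,2,2) vs β=6 → FL=W FR=W RL=S RR=S
t=2: phase=(0,0,4,4) vs β=6 → FL=S FR=S RL=S RR=S
t=3: phase=(1,1,5,5) vs β=6 → FL=S FR=S RL=S RR=S
t=4: phase=(2,2,6,6) vs β=6 → FL=S FR=S RL=W RR=W
t=9: phase=(7,7,3,3) vs β=6 → FL=W FR=W RL=S RR=S
t=11: phase=(1,1,5,5) vs β=6 → FL=S FR=S RL=S RR=S
t=15: phase=(5,5,1,1) vs β=6 → FL=S FR=S RL=S RR=S


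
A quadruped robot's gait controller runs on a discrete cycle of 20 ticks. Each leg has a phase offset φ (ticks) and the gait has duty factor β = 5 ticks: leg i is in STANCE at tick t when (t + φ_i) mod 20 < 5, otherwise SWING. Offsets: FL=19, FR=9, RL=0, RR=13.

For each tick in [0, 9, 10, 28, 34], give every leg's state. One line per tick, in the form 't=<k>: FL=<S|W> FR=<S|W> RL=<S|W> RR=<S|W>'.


t=0: FL=W FR=W RL=S RR=W
t=9: FL=W FR=W RL=W RR=S
t=10: FL=W FR=W RL=W RR=S
t=28: FL=W FR=W RL=W RR=S
t=34: FL=W FR=S RL=W RR=W

t=0: phase=(19,9,0,13) vs β=5 → FL=W FR=W RL=S RR=W
t=9: phase=(8,18,9,2) vs β=5 → FL=W FR=W RL=W RR=S
t=10: phase=(9,19,10,3) vs β=5 → FL=W FR=W RL=W RR=S
t=28: phase=(7,17,8,1) vs β=5 → FL=W FR=W RL=W RR=S
t=34: phase=(13,3,14,7) vs β=5 → FL=W FR=S RL=W RR=W


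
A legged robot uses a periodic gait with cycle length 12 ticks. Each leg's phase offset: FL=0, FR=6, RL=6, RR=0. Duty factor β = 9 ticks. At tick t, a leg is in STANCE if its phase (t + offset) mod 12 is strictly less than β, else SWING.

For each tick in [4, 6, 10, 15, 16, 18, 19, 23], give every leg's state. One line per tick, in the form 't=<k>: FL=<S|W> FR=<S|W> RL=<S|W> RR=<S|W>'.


t=4: FL=S FR=W RL=W RR=S
t=6: FL=S FR=S RL=S RR=S
t=10: FL=W FR=S RL=S RR=W
t=15: FL=S FR=W RL=W RR=S
t=16: FL=S FR=W RL=W RR=S
t=18: FL=S FR=S RL=S RR=S
t=19: FL=S FR=S RL=S RR=S
t=23: FL=W FR=S RL=S RR=W

t=4: phase=(4,10,10,4) vs β=9 → FL=S FR=W RL=W RR=S
t=6: phase=(6,0,0,6) vs β=9 → FL=S FR=S RL=S RR=S
t=10: phase=(10,4,4,10) vs β=9 → FL=W FR=S RL=S RR=W
t=15: phase=(3,9,9,3) vs β=9 → FL=S FR=W RL=W RR=S
t=16: phase=(4,10,10,4) vs β=9 → FL=S FR=W RL=W RR=S
t=18: phase=(6,0,0,6) vs β=9 → FL=S FR=S RL=S RR=S
t=19: phase=(7,1,1,7) vs β=9 → FL=S FR=S RL=S RR=S
t=23: phase=(11,5,5,11) vs β=9 → FL=W FR=S RL=S RR=W
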